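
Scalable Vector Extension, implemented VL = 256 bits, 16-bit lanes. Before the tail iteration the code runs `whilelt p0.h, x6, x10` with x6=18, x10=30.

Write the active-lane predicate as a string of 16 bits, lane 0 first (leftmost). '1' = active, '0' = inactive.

register lanes = 256/16 = 16
whilelt: lane j active iff 18+j < 30 → j < 12 → 12 active
bits (lane 0 leftmost): 1111111111110000

predicate = 1111111111110000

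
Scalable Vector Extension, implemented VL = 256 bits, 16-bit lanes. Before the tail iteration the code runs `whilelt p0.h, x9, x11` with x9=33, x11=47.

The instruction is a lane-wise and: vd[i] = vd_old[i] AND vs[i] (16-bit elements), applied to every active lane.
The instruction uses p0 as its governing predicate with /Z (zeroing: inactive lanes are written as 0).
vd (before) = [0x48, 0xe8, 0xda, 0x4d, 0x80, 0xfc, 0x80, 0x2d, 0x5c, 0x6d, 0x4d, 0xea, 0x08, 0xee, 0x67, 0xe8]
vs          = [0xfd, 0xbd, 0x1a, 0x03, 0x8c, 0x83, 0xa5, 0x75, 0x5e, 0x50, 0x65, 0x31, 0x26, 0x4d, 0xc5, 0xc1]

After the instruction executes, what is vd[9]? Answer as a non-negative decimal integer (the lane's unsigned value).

256-bit reg / 16-bit elem → 16 lanes
whilelt: lane j active iff 33+j < 47 → j < 14 → 14 active
  i=0: and(0x48,0xfd) → 72
  i=1: and(0xe8,0xbd) → 168
  i=2: and(0xda,0x1a) → 26
  i=3: and(0x4d,0x03) → 1
  i=4: and(0x80,0x8c) → 128
  i=5: and(0xfc,0x83) → 128
  i=6: and(0x80,0xa5) → 128
  i=7: and(0x2d,0x75) → 37
  i=8: and(0x5c,0x5e) → 92
  i=9: and(0x6d,0x50) → 64
  i=10: and(0x4d,0x65) → 69
  i=11: and(0xea,0x31) → 32
  i=12: and(0x08,0x26) → 0
  i=13: and(0xee,0x4d) → 76
  i=14: tail/zero → 0
  i=15: tail/zero → 0

vd[9] = 64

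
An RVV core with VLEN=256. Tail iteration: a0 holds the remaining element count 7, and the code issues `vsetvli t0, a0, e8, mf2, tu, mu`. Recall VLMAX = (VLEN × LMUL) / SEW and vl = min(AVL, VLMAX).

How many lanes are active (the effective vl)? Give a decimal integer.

vl = 7

lanes per group: 256·1/2/8 = 16
vl = min(AVL, VLMAX) = min(7, 16) = 7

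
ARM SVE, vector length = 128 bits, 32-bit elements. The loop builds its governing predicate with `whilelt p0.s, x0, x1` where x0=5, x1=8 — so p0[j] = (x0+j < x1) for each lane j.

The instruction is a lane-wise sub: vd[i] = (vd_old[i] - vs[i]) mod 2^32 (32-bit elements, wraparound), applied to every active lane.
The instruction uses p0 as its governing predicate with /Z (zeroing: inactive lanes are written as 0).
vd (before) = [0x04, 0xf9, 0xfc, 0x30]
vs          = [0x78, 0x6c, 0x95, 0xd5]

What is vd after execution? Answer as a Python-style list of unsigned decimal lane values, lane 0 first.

vd = [4294967180, 141, 103, 0]

lane count: 128 div 32 = 4
active while 5+j < 8, i.e. j ∈ [0,3) capped at 4 ⇒ 3
  i=0: sub(0x04,0x78) → 4294967180
  i=1: sub(0xf9,0x6c) → 141
  i=2: sub(0xfc,0x95) → 103
  i=3: tail/zero → 0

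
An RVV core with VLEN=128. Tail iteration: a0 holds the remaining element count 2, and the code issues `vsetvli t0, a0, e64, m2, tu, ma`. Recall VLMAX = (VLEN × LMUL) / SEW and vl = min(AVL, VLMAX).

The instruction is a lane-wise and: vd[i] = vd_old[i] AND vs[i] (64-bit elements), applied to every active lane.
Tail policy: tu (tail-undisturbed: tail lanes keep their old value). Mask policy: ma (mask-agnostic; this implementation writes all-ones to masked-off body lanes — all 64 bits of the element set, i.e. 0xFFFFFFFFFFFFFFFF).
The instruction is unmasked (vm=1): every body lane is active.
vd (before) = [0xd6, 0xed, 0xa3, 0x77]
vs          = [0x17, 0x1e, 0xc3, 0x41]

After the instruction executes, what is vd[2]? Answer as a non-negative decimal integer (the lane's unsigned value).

vd[2] = 163

lanes per group: 128·2/64 = 4
AVL=2 ≤ VLMAX=4, so vl = 2
lane  0: and(0xd6,0x17) ⇒ 0x16
lane  1: and(0xed,0x1e) ⇒ 0x0c
lane  2: tail/keep ⇒ 0xa3
lane  3: tail/keep ⇒ 0x77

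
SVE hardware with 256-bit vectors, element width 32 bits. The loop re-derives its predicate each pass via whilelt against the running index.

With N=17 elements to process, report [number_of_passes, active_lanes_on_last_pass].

register lanes = 256/32 = 8
iterations = ceil(17/8) = 3; final-pass vl = 1

[iterations, last_vl] = [3, 1]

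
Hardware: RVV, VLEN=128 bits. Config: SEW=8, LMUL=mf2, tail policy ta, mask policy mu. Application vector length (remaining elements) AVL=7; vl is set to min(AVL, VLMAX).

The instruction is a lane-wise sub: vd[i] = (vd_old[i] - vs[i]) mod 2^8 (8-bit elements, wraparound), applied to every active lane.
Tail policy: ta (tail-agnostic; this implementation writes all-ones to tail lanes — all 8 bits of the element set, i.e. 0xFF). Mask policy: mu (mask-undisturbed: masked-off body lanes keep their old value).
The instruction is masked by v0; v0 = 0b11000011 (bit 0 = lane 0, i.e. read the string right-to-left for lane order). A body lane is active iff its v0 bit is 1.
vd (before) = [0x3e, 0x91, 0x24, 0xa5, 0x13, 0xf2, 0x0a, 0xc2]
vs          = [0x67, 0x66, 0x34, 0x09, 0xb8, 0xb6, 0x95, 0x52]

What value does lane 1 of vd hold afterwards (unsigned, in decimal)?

VLMAX = VLEN×LMUL/SEW = 128×1/2/8 = 8
vl ← min(7, 8) = 7
lane  0: sub(0x3e,0x67) ⇒ 0xd7
lane  1: sub(0x91,0x66) ⇒ 0x2b
lane  2: mask-off/keep ⇒ 0x24
lane  3: mask-off/keep ⇒ 0xa5
lane  4: mask-off/keep ⇒ 0x13
lane  5: mask-off/keep ⇒ 0xf2
lane  6: sub(0x0a,0x95) ⇒ 0x75
lane  7: tail/ones ⇒ 0xff

vd[1] = 43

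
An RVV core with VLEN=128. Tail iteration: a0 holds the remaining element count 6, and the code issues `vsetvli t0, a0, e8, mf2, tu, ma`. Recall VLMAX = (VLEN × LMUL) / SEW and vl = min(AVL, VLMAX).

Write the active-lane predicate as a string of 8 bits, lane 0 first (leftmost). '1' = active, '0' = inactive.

predicate = 11111100

VLMAX = VLEN×LMUL/SEW = 128×1/2/8 = 8
vl = min(AVL, VLMAX) = min(6, 8) = 6
bits (lane 0 leftmost): 11111100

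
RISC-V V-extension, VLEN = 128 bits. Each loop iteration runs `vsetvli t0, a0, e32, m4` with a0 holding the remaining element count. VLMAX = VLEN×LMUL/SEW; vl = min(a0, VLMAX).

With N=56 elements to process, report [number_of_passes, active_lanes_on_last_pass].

[iterations, last_vl] = [4, 8]

VLMAX = (128 × 4) / 32 = 16 lanes
56 elements at 16/iter → 4 passes, remainder 8 on the last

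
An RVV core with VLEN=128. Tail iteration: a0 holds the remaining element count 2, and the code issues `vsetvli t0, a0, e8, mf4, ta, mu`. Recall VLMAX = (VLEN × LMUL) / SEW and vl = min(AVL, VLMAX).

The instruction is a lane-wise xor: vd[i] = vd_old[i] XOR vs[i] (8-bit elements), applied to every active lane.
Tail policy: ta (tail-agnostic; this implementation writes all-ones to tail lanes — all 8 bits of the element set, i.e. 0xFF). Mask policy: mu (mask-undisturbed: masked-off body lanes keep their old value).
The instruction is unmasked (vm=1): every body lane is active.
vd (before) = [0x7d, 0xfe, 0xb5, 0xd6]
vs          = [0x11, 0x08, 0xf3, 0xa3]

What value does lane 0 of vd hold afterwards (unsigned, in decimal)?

lanes per group: 128·1/4/8 = 4
vl ← min(2, 4) = 2
vd[0] xor(0x7d,0x11) -> 0x6c
vd[1] xor(0xfe,0x08) -> 0xf6
vd[2] tail/ones -> 0xff
vd[3] tail/ones -> 0xff

vd[0] = 108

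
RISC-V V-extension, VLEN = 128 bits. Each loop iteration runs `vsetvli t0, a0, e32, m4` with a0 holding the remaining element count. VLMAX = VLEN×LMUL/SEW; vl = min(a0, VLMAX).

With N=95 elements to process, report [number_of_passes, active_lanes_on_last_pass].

VLMAX = (128 × 4) / 32 = 16 lanes
iterations = ceil(95/16) = 6; final-pass vl = 15

[iterations, last_vl] = [6, 15]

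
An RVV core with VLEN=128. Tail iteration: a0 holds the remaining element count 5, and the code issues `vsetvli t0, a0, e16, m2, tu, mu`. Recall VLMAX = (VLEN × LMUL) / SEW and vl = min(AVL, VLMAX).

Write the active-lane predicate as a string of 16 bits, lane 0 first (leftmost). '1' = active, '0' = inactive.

predicate = 1111100000000000

VLMAX = (128 × 2) / 16 = 16 lanes
vl = min(AVL, VLMAX) = min(5, 16) = 5
bits (lane 0 leftmost): 1111100000000000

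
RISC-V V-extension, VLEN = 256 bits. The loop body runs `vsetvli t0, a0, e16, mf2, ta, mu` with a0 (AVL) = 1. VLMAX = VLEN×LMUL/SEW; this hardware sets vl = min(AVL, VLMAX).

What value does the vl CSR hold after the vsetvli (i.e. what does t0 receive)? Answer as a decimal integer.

vl = 1

VLMAX = VLEN×LMUL/SEW = 256×1/2/16 = 8
AVL=1 ≤ VLMAX=8, so vl = 1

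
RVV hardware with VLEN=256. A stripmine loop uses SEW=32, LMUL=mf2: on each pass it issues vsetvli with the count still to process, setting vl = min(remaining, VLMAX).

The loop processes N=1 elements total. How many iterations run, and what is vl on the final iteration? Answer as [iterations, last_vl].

lanes per group: 256·1/2/32 = 4
N=1: ⌈1/4⌉ = 1 iters; last vl = 1 − 0×4 = 1

[iterations, last_vl] = [1, 1]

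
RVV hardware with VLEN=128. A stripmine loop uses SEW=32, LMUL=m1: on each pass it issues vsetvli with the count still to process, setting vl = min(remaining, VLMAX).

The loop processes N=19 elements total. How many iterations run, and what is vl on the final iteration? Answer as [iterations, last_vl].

[iterations, last_vl] = [5, 3]

lanes per group: 128·1/32 = 4
iterations = ceil(19/4) = 5; final-pass vl = 3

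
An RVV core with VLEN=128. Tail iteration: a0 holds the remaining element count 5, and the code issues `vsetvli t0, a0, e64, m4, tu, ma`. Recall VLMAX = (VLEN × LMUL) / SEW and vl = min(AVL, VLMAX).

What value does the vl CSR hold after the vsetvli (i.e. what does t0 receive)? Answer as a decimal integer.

vl = 5

VLMAX = (128 × 4) / 64 = 8 lanes
vl ← min(5, 8) = 5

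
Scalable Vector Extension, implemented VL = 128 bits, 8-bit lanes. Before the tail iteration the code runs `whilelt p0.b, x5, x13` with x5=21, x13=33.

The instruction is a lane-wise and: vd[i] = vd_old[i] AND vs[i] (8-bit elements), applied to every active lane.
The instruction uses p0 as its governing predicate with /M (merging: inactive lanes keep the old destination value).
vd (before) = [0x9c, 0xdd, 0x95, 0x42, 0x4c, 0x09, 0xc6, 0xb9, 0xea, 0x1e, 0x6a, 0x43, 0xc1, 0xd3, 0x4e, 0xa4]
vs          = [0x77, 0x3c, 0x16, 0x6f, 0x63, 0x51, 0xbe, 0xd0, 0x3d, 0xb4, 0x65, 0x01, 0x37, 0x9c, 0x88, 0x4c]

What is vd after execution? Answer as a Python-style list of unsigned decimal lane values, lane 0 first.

register lanes = 128/8 = 16
p0[j] = (21+j < 33); true for j=0..11 → 12 lanes set
  i=0: and(0x9c,0x77) → 20
  i=1: and(0xdd,0x3c) → 28
  i=2: and(0x95,0x16) → 20
  i=3: and(0x42,0x6f) → 66
  i=4: and(0x4c,0x63) → 64
  i=5: and(0x09,0x51) → 1
  i=6: and(0xc6,0xbe) → 134
  i=7: and(0xb9,0xd0) → 144
  i=8: and(0xea,0x3d) → 40
  i=9: and(0x1e,0xb4) → 20
  i=10: and(0x6a,0x65) → 96
  i=11: and(0x43,0x01) → 1
  i=12: tail/keep → 193
  i=13: tail/keep → 211
  i=14: tail/keep → 78
  i=15: tail/keep → 164

vd = [20, 28, 20, 66, 64, 1, 134, 144, 40, 20, 96, 1, 193, 211, 78, 164]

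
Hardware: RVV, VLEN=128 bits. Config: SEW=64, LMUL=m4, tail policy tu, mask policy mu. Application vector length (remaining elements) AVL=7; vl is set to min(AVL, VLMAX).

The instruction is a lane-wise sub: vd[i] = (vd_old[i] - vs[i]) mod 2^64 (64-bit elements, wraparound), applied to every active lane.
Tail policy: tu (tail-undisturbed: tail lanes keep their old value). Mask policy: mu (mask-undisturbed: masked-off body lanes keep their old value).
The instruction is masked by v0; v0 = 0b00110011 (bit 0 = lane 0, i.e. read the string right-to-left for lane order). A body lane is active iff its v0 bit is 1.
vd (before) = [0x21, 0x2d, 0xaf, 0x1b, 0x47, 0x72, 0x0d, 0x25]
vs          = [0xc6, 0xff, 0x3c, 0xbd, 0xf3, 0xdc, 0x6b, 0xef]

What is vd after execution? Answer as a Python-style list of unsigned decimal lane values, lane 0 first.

VLMAX = (128 × 4) / 64 = 8 lanes
AVL=7 ≤ VLMAX=8, so vl = 7
lane  0: sub(0x21,0xc6) ⇒ 0xffffffffffffff5b
lane  1: sub(0x2d,0xff) ⇒ 0xffffffffffffff2e
lane  2: mask-off/keep ⇒ 0xaf
lane  3: mask-off/keep ⇒ 0x1b
lane  4: sub(0x47,0xf3) ⇒ 0xffffffffffffff54
lane  5: sub(0x72,0xdc) ⇒ 0xffffffffffffff96
lane  6: mask-off/keep ⇒ 0x0d
lane  7: tail/keep ⇒ 0x25

vd = [18446744073709551451, 18446744073709551406, 175, 27, 18446744073709551444, 18446744073709551510, 13, 37]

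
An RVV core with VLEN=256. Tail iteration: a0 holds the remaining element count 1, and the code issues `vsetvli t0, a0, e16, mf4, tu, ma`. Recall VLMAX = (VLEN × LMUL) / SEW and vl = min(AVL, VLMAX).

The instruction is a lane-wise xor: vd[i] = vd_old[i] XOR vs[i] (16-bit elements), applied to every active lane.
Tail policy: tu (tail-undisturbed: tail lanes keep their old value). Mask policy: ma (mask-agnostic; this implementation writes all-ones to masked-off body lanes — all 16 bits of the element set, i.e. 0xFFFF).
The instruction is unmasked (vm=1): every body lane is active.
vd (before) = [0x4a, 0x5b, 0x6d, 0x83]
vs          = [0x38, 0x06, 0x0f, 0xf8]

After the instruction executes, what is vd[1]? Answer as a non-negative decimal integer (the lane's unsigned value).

vd[1] = 91

VLMAX = (256 × 1/4) / 16 = 4 lanes
vl ← min(1, 4) = 1
vd[0] xor(0x4a,0x38) -> 0x72
vd[1] tail/keep -> 0x5b
vd[2] tail/keep -> 0x6d
vd[3] tail/keep -> 0x83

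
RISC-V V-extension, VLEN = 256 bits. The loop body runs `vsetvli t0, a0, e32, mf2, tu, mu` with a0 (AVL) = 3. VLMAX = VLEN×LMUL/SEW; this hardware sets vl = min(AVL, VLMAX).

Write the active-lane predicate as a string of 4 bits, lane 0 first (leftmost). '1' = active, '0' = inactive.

predicate = 1110

VLMAX = VLEN×LMUL/SEW = 256×1/2/32 = 4
AVL=3 ≤ VLMAX=4, so vl = 3
bits (lane 0 leftmost): 1110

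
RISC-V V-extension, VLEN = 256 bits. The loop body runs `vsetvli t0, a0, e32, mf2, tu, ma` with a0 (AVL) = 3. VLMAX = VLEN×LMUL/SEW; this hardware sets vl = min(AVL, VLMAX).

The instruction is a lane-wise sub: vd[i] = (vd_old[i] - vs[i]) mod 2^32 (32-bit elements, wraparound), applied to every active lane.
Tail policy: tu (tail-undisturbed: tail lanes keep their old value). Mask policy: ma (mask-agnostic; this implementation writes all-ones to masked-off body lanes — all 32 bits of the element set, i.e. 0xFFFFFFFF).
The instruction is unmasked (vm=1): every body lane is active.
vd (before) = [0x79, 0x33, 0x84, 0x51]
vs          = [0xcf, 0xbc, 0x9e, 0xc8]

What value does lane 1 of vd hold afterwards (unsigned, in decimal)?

lanes per group: 256·1/2/32 = 4
vl = min(AVL, VLMAX) = min(3, 4) = 3
  i=0: sub(0x79,0xcf) → 4294967210
  i=1: sub(0x33,0xbc) → 4294967159
  i=2: sub(0x84,0x9e) → 4294967270
  i=3: tail/keep → 81

vd[1] = 4294967159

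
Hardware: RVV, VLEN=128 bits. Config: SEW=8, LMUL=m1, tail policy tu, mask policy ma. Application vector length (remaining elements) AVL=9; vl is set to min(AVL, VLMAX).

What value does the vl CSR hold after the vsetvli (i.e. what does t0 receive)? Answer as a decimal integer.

vl = 9

VLMAX = (128 × 1) / 8 = 16 lanes
vl = min(AVL, VLMAX) = min(9, 16) = 9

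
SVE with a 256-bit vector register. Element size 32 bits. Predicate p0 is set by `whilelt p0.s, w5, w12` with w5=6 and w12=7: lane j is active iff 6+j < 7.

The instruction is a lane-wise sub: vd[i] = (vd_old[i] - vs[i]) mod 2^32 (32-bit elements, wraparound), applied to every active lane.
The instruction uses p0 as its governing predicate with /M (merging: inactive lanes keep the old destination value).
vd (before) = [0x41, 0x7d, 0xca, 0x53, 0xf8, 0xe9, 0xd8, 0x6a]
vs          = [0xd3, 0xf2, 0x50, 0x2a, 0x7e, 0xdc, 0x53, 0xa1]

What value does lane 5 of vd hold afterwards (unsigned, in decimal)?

256-bit reg / 32-bit elem → 8 lanes
whilelt: lane j active iff 6+j < 7 → j < 1 → 1 active
  i=0: sub(0x41,0xd3) → 4294967150
  i=1: tail/keep → 125
  i=2: tail/keep → 202
  i=3: tail/keep → 83
  i=4: tail/keep → 248
  i=5: tail/keep → 233
  i=6: tail/keep → 216
  i=7: tail/keep → 106

vd[5] = 233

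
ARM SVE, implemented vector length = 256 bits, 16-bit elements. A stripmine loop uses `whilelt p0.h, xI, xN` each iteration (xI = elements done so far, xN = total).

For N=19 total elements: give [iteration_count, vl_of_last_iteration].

lane count: 256 div 16 = 16
N=19: ⌈19/16⌉ = 2 iters; last vl = 19 − 1×16 = 3

[iterations, last_vl] = [2, 3]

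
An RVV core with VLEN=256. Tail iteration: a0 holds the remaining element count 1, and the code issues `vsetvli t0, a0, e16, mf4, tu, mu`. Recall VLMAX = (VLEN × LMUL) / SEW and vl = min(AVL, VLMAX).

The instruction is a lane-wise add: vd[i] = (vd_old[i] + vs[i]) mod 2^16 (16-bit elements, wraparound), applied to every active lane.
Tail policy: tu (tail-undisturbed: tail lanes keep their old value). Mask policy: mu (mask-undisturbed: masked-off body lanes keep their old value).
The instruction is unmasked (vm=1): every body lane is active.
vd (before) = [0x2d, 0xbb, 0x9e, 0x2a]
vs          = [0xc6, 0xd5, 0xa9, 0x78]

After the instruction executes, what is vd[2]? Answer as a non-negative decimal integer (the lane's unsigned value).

VLMAX = (256 × 1/4) / 16 = 4 lanes
AVL=1 ≤ VLMAX=4, so vl = 1
lane  0: add(0x2d,0xc6) ⇒ 0xf3
lane  1: tail/keep ⇒ 0xbb
lane  2: tail/keep ⇒ 0x9e
lane  3: tail/keep ⇒ 0x2a

vd[2] = 158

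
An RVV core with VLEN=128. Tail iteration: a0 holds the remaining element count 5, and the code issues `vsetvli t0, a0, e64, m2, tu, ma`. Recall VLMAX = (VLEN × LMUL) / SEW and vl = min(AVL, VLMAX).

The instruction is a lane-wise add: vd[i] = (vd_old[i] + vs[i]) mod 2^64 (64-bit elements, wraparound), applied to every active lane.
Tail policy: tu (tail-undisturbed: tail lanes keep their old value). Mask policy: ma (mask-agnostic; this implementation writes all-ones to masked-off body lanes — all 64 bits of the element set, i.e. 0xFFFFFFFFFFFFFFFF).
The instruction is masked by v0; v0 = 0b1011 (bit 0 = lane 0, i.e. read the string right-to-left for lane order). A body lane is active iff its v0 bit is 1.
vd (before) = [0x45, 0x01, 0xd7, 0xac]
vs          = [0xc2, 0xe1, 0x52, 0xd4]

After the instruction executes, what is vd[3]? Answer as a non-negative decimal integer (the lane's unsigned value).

vd[3] = 384

VLMAX = (128 × 2) / 64 = 4 lanes
AVL=5 > VLMAX=4, so vl = 4
lane  0: add(0x45,0xc2) ⇒ 0x107
lane  1: add(0x01,0xe1) ⇒ 0xe2
lane  2: mask-off/ones ⇒ 0xffffffffffffffff
lane  3: add(0xac,0xd4) ⇒ 0x180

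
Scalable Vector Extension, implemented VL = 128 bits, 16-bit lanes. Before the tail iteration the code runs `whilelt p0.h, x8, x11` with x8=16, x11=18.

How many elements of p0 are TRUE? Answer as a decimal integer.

128-bit reg / 16-bit elem → 8 lanes
p0[j] = (16+j < 18); true for j=0..1 → 2 lanes set

vl = 2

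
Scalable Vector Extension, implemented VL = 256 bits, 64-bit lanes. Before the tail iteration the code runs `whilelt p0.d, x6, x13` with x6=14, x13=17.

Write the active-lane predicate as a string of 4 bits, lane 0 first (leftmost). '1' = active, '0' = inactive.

256-bit reg / 64-bit elem → 4 lanes
active while 14+j < 17, i.e. j ∈ [0,3) capped at 4 ⇒ 3
bits (lane 0 leftmost): 1110

predicate = 1110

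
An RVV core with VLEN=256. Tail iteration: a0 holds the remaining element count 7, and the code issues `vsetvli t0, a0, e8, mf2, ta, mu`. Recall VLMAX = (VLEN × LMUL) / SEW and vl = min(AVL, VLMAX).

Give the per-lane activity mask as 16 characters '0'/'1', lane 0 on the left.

predicate = 1111111000000000

VLMAX = VLEN×LMUL/SEW = 256×1/2/8 = 16
AVL=7 ≤ VLMAX=16, so vl = 7
bits (lane 0 leftmost): 1111111000000000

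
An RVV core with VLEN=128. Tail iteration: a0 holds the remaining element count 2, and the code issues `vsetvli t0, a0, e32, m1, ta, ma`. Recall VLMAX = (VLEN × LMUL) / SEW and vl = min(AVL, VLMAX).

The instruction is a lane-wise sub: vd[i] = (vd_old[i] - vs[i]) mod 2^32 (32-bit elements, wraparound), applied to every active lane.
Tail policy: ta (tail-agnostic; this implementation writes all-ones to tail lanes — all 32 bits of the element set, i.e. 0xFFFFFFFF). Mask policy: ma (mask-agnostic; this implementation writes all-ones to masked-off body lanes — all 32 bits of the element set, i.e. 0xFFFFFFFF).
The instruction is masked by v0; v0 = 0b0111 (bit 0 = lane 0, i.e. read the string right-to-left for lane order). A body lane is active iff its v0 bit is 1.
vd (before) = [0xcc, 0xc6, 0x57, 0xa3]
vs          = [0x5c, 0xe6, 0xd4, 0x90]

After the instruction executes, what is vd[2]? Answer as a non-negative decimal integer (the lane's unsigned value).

vd[2] = 4294967295

VLMAX = (128 × 1) / 32 = 4 lanes
AVL=2 ≤ VLMAX=4, so vl = 2
vd[0] sub(0xcc,0x5c) -> 0x70
vd[1] sub(0xc6,0xe6) -> 0xffffffe0
vd[2] tail/ones -> 0xffffffff
vd[3] tail/ones -> 0xffffffff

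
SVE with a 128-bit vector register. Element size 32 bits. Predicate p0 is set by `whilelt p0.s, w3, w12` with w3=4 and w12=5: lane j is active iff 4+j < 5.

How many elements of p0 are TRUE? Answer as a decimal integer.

vl = 1

register lanes = 128/32 = 4
whilelt: lane j active iff 4+j < 5 → j < 1 → 1 active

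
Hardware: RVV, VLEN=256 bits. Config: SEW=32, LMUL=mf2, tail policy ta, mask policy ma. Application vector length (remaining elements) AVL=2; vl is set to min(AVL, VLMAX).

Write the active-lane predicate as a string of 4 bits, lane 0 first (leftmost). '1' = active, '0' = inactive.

VLMAX = (256 × 1/2) / 32 = 4 lanes
AVL=2 ≤ VLMAX=4, so vl = 2
bits (lane 0 leftmost): 1100

predicate = 1100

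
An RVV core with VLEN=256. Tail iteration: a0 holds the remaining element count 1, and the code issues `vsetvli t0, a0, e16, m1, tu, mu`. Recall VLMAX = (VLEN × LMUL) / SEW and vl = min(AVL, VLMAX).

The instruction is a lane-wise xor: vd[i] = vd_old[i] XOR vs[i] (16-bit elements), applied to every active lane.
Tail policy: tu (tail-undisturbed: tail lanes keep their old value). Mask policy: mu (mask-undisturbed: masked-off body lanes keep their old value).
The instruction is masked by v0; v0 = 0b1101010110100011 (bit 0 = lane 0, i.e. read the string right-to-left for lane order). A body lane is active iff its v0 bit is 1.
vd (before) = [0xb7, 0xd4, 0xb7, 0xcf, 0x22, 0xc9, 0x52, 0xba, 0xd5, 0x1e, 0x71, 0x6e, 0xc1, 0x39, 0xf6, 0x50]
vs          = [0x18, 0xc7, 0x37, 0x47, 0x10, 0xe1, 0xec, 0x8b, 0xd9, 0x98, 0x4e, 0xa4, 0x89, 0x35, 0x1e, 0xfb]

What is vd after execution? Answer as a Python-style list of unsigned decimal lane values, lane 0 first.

vd = [175, 212, 183, 207, 34, 201, 82, 186, 213, 30, 113, 110, 193, 57, 246, 80]

VLMAX = VLEN×LMUL/SEW = 256×1/16 = 16
vl = min(AVL, VLMAX) = min(1, 16) = 1
vd[0] xor(0xb7,0x18) -> 0xaf
vd[1] tail/keep -> 0xd4
vd[2] tail/keep -> 0xb7
vd[3] tail/keep -> 0xcf
vd[4] tail/keep -> 0x22
vd[5] tail/keep -> 0xc9
vd[6] tail/keep -> 0x52
vd[7] tail/keep -> 0xba
vd[8] tail/keep -> 0xd5
vd[9] tail/keep -> 0x1e
vd[10] tail/keep -> 0x71
vd[11] tail/keep -> 0x6e
vd[12] tail/keep -> 0xc1
vd[13] tail/keep -> 0x39
vd[14] tail/keep -> 0xf6
vd[15] tail/keep -> 0x50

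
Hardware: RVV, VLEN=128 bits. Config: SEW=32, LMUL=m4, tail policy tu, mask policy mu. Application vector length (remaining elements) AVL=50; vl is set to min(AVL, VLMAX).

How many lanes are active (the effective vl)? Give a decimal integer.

VLMAX = (128 × 4) / 32 = 16 lanes
AVL=50 > VLMAX=16, so vl = 16

vl = 16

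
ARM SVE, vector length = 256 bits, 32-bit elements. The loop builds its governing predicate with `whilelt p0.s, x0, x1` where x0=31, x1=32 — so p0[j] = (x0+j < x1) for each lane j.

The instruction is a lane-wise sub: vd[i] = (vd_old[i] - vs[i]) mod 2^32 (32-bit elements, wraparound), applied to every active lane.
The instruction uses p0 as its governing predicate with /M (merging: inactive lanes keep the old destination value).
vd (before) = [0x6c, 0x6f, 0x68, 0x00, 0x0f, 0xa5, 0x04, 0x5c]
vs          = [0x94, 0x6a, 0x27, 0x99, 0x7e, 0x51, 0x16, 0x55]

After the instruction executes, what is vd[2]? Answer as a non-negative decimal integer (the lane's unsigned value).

vd[2] = 104

lane count: 256 div 32 = 8
p0[j] = (31+j < 32); true for j=0..0 → 1 lanes set
vd[0] sub(0x6c,0x94) -> 0xffffffd8
vd[1] tail/keep -> 0x6f
vd[2] tail/keep -> 0x68
vd[3] tail/keep -> 0x00
vd[4] tail/keep -> 0x0f
vd[5] tail/keep -> 0xa5
vd[6] tail/keep -> 0x04
vd[7] tail/keep -> 0x5c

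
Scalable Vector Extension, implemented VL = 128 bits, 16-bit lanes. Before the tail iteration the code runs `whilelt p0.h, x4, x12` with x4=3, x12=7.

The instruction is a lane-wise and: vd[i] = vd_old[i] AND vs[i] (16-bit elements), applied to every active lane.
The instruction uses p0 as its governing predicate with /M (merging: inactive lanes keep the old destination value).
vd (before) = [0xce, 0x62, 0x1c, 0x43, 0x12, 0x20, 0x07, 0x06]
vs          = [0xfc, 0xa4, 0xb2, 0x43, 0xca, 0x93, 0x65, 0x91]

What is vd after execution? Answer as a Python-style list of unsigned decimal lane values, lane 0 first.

vd = [204, 32, 16, 67, 18, 32, 7, 6]

128-bit reg / 16-bit elem → 8 lanes
whilelt: lane j active iff 3+j < 7 → j < 4 → 4 active
lane  0: and(0xce,0xfc) ⇒ 0xcc
lane  1: and(0x62,0xa4) ⇒ 0x20
lane  2: and(0x1c,0xb2) ⇒ 0x10
lane  3: and(0x43,0x43) ⇒ 0x43
lane  4: tail/keep ⇒ 0x12
lane  5: tail/keep ⇒ 0x20
lane  6: tail/keep ⇒ 0x07
lane  7: tail/keep ⇒ 0x06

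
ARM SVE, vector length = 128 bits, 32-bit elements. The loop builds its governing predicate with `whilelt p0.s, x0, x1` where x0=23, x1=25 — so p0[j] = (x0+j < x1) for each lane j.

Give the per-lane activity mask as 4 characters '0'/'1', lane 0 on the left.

predicate = 1100

lane count: 128 div 32 = 4
whilelt: lane j active iff 23+j < 25 → j < 2 → 2 active
bits (lane 0 leftmost): 1100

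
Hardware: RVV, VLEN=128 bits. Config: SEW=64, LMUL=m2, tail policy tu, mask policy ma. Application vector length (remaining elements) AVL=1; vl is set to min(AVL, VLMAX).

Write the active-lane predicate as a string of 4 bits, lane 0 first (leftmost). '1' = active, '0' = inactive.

predicate = 1000

lanes per group: 128·2/64 = 4
vl ← min(1, 4) = 1
bits (lane 0 leftmost): 1000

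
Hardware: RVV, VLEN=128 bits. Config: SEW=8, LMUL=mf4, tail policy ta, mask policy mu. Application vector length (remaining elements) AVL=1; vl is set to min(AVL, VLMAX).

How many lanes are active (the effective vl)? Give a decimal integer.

vl = 1

lanes per group: 128·1/4/8 = 4
vl ← min(1, 4) = 1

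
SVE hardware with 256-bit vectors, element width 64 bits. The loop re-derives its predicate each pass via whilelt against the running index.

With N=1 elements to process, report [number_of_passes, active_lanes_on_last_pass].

256-bit reg / 64-bit elem → 4 lanes
N=1: ⌈1/4⌉ = 1 iters; last vl = 1 − 0×4 = 1

[iterations, last_vl] = [1, 1]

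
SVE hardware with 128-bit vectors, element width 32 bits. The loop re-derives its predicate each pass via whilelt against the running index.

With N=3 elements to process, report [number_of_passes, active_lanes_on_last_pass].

lane count: 128 div 32 = 4
iterations = ceil(3/4) = 1; final-pass vl = 3

[iterations, last_vl] = [1, 3]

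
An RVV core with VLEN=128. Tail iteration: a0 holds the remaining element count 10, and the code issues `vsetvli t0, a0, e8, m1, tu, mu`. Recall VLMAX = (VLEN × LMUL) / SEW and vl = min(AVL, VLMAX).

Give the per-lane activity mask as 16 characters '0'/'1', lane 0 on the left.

VLMAX = VLEN×LMUL/SEW = 128×1/8 = 16
vl = min(AVL, VLMAX) = min(10, 16) = 10
bits (lane 0 leftmost): 1111111111000000

predicate = 1111111111000000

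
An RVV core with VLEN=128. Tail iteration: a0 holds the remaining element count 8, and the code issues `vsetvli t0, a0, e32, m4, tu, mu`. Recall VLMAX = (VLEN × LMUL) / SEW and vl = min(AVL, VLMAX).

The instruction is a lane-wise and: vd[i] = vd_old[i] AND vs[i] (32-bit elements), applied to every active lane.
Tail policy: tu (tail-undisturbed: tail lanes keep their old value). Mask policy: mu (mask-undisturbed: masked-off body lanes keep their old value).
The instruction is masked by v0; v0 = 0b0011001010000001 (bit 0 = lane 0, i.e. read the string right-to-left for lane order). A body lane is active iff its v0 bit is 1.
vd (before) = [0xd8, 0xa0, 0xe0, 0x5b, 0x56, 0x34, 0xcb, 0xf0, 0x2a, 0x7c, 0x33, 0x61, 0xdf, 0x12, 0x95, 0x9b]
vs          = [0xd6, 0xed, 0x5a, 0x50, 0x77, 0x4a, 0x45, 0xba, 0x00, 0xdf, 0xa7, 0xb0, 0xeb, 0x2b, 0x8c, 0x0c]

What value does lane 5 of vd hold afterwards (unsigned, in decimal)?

lanes per group: 128·4/32 = 16
vl = min(AVL, VLMAX) = min(8, 16) = 8
lane  0: and(0xd8,0xd6) ⇒ 0xd0
lane  1: mask-off/keep ⇒ 0xa0
lane  2: mask-off/keep ⇒ 0xe0
lane  3: mask-off/keep ⇒ 0x5b
lane  4: mask-off/keep ⇒ 0x56
lane  5: mask-off/keep ⇒ 0x34
lane  6: mask-off/keep ⇒ 0xcb
lane  7: and(0xf0,0xba) ⇒ 0xb0
lane  8: tail/keep ⇒ 0x2a
lane  9: tail/keep ⇒ 0x7c
lane 10: tail/keep ⇒ 0x33
lane 11: tail/keep ⇒ 0x61
lane 12: tail/keep ⇒ 0xdf
lane 13: tail/keep ⇒ 0x12
lane 14: tail/keep ⇒ 0x95
lane 15: tail/keep ⇒ 0x9b

vd[5] = 52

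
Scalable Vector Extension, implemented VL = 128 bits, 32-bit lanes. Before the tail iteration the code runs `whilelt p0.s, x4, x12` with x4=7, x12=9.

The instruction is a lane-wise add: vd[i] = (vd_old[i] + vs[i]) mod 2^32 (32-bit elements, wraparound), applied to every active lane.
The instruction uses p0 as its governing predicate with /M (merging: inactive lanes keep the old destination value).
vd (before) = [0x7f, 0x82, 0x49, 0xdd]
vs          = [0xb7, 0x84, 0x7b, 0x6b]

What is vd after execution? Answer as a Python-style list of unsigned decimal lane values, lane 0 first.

vd = [310, 262, 73, 221]

lane count: 128 div 32 = 4
whilelt: lane j active iff 7+j < 9 → j < 2 → 2 active
lane  0: add(0x7f,0xb7) ⇒ 0x136
lane  1: add(0x82,0x84) ⇒ 0x106
lane  2: tail/keep ⇒ 0x49
lane  3: tail/keep ⇒ 0xdd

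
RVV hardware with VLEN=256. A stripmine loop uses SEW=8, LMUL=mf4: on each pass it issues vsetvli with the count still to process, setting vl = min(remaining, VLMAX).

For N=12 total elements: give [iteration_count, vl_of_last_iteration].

[iterations, last_vl] = [2, 4]

VLMAX = VLEN×LMUL/SEW = 256×1/4/8 = 8
iterations = ceil(12/8) = 2; final-pass vl = 4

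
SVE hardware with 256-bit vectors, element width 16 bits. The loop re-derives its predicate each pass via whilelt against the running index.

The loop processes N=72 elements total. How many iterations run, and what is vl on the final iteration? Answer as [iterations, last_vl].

lane count: 256 div 16 = 16
72 elements at 16/iter → 5 passes, remainder 8 on the last

[iterations, last_vl] = [5, 8]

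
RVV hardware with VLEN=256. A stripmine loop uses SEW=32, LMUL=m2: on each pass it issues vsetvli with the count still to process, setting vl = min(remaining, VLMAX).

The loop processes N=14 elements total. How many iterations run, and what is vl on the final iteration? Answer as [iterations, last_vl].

[iterations, last_vl] = [1, 14]

VLMAX = VLEN×LMUL/SEW = 256×2/32 = 16
N=14: ⌈14/16⌉ = 1 iters; last vl = 14 − 0×16 = 14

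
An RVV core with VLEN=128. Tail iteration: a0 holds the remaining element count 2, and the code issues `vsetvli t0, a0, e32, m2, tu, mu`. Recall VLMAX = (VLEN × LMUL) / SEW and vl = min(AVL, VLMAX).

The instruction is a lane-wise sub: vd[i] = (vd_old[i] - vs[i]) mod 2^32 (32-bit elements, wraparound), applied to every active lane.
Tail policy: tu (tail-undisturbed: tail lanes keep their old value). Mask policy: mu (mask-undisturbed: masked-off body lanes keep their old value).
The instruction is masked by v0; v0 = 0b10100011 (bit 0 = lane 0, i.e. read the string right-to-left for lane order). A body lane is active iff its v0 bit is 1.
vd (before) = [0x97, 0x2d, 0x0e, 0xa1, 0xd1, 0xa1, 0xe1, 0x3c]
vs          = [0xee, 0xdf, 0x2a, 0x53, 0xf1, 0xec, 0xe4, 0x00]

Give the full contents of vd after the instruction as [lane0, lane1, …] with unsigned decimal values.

VLMAX = VLEN×LMUL/SEW = 128×2/32 = 8
vl ← min(2, 8) = 2
  i=0: sub(0x97,0xee) → 4294967209
  i=1: sub(0x2d,0xdf) → 4294967118
  i=2: tail/keep → 14
  i=3: tail/keep → 161
  i=4: tail/keep → 209
  i=5: tail/keep → 161
  i=6: tail/keep → 225
  i=7: tail/keep → 60

vd = [4294967209, 4294967118, 14, 161, 209, 161, 225, 60]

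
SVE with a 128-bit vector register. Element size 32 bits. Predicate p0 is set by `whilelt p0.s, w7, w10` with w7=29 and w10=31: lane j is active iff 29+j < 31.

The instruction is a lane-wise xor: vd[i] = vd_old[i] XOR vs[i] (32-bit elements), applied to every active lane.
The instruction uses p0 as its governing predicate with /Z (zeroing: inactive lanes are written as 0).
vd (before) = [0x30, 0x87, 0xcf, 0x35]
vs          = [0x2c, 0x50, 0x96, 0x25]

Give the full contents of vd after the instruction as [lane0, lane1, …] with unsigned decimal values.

128-bit reg / 32-bit elem → 4 lanes
p0[j] = (29+j < 31); true for j=0..1 → 2 lanes set
vd[0] xor(0x30,0x2c) -> 0x1c
vd[1] xor(0x87,0x50) -> 0xd7
vd[2] tail/zero -> 0x00
vd[3] tail/zero -> 0x00

vd = [28, 215, 0, 0]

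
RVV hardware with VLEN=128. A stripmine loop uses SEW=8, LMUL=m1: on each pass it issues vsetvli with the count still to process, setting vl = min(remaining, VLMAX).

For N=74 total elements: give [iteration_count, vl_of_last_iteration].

lanes per group: 128·1/8 = 16
74 elements at 16/iter → 5 passes, remainder 10 on the last

[iterations, last_vl] = [5, 10]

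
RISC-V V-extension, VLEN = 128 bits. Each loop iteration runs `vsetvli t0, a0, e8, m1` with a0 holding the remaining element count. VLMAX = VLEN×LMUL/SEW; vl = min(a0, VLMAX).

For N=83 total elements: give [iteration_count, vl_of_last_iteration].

VLMAX = VLEN×LMUL/SEW = 128×1/8 = 16
83 elements at 16/iter → 6 passes, remainder 3 on the last

[iterations, last_vl] = [6, 3]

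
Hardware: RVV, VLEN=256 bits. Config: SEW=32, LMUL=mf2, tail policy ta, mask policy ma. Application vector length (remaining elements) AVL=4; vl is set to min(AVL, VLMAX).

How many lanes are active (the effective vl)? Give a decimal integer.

VLMAX = VLEN×LMUL/SEW = 256×1/2/32 = 4
AVL=4 ≤ VLMAX=4, so vl = 4

vl = 4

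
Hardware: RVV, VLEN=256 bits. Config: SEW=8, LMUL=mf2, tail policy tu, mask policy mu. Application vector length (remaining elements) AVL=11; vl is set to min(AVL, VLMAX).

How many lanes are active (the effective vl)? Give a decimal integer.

VLMAX = (256 × 1/2) / 8 = 16 lanes
vl = min(AVL, VLMAX) = min(11, 16) = 11

vl = 11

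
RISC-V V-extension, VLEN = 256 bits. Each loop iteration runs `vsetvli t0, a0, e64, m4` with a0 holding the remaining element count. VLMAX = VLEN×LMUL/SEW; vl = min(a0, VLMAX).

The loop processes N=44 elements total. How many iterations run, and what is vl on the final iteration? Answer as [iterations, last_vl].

[iterations, last_vl] = [3, 12]

lanes per group: 256·4/64 = 16
44 elements at 16/iter → 3 passes, remainder 12 on the last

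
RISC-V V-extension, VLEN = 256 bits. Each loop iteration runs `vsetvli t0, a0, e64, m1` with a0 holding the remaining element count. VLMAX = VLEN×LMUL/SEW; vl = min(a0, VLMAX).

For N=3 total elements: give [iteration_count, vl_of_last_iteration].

[iterations, last_vl] = [1, 3]

VLMAX = VLEN×LMUL/SEW = 256×1/64 = 4
N=3: ⌈3/4⌉ = 1 iters; last vl = 3 − 0×4 = 3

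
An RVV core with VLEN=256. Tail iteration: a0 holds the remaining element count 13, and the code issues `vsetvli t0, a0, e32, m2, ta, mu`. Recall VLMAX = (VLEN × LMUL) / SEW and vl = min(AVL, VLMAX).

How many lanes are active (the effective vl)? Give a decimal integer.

VLMAX = VLEN×LMUL/SEW = 256×2/32 = 16
vl = min(AVL, VLMAX) = min(13, 16) = 13

vl = 13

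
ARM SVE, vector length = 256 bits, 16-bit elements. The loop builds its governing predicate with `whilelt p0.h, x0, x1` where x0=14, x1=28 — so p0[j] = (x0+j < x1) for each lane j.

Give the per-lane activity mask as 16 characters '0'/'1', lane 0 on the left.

predicate = 1111111111111100

lane count: 256 div 16 = 16
p0[j] = (14+j < 28); true for j=0..13 → 14 lanes set
bits (lane 0 leftmost): 1111111111111100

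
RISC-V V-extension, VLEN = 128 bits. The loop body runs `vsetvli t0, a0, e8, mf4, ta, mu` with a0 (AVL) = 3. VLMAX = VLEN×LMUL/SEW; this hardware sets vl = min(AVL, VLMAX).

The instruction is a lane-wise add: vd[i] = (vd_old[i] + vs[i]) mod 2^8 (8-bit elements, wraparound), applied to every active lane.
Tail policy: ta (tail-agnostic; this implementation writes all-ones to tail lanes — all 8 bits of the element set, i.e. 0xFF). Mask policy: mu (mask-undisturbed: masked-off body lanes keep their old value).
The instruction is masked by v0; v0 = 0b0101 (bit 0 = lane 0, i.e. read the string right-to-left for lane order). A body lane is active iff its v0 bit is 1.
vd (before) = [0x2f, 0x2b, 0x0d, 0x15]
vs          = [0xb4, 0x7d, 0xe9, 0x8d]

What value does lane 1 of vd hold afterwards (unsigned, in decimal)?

lanes per group: 128·1/4/8 = 4
vl = min(AVL, VLMAX) = min(3, 4) = 3
[0] add(0x2f,0xb4) = 0xe3
[1] mask-off/keep = 0x2b
[2] add(0x0d,0xe9) = 0xf6
[3] tail/ones = 0xff

vd[1] = 43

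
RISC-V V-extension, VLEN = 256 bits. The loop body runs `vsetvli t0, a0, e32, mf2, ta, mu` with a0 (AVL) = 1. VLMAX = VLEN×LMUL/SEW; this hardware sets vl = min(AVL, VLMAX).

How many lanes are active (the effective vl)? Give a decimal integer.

VLMAX = VLEN×LMUL/SEW = 256×1/2/32 = 4
AVL=1 ≤ VLMAX=4, so vl = 1

vl = 1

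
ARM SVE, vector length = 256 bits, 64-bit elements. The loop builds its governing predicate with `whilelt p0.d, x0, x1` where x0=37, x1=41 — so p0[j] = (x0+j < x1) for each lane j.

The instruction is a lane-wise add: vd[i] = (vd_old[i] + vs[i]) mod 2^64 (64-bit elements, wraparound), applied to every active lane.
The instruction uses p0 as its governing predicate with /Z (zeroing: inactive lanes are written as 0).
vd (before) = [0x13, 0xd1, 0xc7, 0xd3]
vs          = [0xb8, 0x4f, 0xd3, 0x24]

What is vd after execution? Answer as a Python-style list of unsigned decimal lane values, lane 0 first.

register lanes = 256/64 = 4
p0[j] = (37+j < 41); true for j=0..3 → 4 lanes set
[0] add(0x13,0xb8) = 0xcb
[1] add(0xd1,0x4f) = 0x120
[2] add(0xc7,0xd3) = 0x19a
[3] add(0xd3,0x24) = 0xf7

vd = [203, 288, 410, 247]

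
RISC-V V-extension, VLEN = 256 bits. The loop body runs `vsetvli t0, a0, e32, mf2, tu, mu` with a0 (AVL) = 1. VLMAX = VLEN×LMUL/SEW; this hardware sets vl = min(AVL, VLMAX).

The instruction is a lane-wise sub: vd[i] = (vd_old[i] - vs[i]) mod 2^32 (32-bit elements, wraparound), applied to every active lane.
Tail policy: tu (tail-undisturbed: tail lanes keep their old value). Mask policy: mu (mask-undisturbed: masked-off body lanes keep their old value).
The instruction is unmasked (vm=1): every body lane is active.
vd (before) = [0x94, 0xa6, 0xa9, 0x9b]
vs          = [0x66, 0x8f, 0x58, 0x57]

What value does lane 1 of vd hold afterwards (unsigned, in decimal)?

vd[1] = 166

lanes per group: 256·1/2/32 = 4
vl ← min(1, 4) = 1
lane  0: sub(0x94,0x66) ⇒ 0x2e
lane  1: tail/keep ⇒ 0xa6
lane  2: tail/keep ⇒ 0xa9
lane  3: tail/keep ⇒ 0x9b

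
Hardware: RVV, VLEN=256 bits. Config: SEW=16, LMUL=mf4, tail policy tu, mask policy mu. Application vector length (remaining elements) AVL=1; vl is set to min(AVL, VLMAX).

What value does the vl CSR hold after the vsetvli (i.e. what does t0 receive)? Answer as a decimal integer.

VLMAX = VLEN×LMUL/SEW = 256×1/4/16 = 4
AVL=1 ≤ VLMAX=4, so vl = 1

vl = 1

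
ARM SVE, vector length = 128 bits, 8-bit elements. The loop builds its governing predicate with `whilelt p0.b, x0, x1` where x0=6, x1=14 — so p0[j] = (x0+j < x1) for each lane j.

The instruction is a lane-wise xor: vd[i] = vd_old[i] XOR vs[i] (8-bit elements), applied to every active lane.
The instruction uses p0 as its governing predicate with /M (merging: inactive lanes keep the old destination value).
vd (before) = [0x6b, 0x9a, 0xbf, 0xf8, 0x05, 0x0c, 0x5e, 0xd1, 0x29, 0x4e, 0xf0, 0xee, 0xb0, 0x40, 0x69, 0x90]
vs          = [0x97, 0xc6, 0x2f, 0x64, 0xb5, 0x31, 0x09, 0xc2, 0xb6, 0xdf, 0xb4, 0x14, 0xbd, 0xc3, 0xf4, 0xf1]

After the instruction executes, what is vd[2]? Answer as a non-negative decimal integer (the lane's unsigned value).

register lanes = 128/8 = 16
whilelt: lane j active iff 6+j < 14 → j < 8 → 8 active
lane  0: xor(0x6b,0x97) ⇒ 0xfc
lane  1: xor(0x9a,0xc6) ⇒ 0x5c
lane  2: xor(0xbf,0x2f) ⇒ 0x90
lane  3: xor(0xf8,0x64) ⇒ 0x9c
lane  4: xor(0x05,0xb5) ⇒ 0xb0
lane  5: xor(0x0c,0x31) ⇒ 0x3d
lane  6: xor(0x5e,0x09) ⇒ 0x57
lane  7: xor(0xd1,0xc2) ⇒ 0x13
lane  8: tail/keep ⇒ 0x29
lane  9: tail/keep ⇒ 0x4e
lane 10: tail/keep ⇒ 0xf0
lane 11: tail/keep ⇒ 0xee
lane 12: tail/keep ⇒ 0xb0
lane 13: tail/keep ⇒ 0x40
lane 14: tail/keep ⇒ 0x69
lane 15: tail/keep ⇒ 0x90

vd[2] = 144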